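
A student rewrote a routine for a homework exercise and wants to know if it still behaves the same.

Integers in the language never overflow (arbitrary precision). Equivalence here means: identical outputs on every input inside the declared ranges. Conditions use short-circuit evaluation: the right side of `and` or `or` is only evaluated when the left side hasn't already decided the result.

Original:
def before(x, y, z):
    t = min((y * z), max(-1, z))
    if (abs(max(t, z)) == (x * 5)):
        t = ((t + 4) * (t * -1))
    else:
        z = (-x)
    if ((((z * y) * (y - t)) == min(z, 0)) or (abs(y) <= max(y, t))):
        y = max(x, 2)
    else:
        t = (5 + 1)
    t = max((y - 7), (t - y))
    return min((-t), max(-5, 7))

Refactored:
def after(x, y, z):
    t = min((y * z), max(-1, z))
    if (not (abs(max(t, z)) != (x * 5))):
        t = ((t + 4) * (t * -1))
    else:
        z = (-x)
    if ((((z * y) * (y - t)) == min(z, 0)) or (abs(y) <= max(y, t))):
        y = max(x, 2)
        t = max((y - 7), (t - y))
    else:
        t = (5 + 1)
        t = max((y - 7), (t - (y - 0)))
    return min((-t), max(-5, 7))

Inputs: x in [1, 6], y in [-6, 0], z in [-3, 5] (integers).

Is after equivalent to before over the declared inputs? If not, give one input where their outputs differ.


Behavior is preserved: although constant usage differs; also boolean connective usage differs; also comparison usage differs; also min/max/abs usage differs; also arithmetic usage differs; also statement counts differ, the outputs never diverge.
Spot check at x=3, y=-3, z=0 — before: t becomes 0; next (abs(max(t, z)) == (x * 5)) evaluates to false; next z becomes -3; next ((((z * y) * (y - t)) == min(z, 0)) or (abs(y) <= max(y, t))) evaluates to false; next t becomes 6; next t becomes 9; next final value -9. after: t becomes 0; next (not (abs(max(t, z)) != (x * 5))) evaluates to false; next z becomes -3; next ((((z * y) * (y - t)) == min(z, 0)) or (abs(y) <= max(y, t))) evaluates to false; next t becomes 6; next t becomes 9; next final value -9. Both give -9.
Sweeping the whole domain (378 inputs) finds no disagreement.
verdict: equivalent


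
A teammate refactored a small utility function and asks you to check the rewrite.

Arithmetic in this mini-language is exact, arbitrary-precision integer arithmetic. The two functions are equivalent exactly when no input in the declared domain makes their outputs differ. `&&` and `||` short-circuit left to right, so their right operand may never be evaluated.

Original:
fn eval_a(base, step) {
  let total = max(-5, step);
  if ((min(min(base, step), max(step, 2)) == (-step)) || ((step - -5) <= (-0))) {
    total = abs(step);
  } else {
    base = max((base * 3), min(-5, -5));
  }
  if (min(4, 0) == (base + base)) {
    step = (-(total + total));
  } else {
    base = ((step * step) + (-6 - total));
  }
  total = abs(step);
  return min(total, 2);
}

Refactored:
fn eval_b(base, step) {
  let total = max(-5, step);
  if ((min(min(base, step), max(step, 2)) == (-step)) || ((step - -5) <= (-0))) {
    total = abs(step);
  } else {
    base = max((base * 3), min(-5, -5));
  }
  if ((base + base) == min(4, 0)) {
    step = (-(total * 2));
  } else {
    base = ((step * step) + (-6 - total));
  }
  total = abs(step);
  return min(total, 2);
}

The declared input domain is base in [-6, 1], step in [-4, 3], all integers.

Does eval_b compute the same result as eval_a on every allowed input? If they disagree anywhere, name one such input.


Behavior is preserved: although arithmetic usage differs; and constant usage differs, the outputs never diverge.
Spot check at base=-2, step=-1 — eval_a: total=-1, then ((min(min(base, step), max(step, 2)) == (-step)) || ((step - -5) <= (-0))) is false, then base=-5, then (min(4, 0) == (base + base)) is false, then base=-4, then total=1, then returns 1. eval_b: total=-1, then ((min(min(base, step), max(step, 2)) == (-step)) || ((step - -5) <= (-0))) is false, then base=-5, then ((base + base) == min(4, 0)) is false, then base=-4, then total=1, then returns 1. Both give 1.
Sweeping the whole domain (64 inputs) finds no disagreement.
verdict: equivalent


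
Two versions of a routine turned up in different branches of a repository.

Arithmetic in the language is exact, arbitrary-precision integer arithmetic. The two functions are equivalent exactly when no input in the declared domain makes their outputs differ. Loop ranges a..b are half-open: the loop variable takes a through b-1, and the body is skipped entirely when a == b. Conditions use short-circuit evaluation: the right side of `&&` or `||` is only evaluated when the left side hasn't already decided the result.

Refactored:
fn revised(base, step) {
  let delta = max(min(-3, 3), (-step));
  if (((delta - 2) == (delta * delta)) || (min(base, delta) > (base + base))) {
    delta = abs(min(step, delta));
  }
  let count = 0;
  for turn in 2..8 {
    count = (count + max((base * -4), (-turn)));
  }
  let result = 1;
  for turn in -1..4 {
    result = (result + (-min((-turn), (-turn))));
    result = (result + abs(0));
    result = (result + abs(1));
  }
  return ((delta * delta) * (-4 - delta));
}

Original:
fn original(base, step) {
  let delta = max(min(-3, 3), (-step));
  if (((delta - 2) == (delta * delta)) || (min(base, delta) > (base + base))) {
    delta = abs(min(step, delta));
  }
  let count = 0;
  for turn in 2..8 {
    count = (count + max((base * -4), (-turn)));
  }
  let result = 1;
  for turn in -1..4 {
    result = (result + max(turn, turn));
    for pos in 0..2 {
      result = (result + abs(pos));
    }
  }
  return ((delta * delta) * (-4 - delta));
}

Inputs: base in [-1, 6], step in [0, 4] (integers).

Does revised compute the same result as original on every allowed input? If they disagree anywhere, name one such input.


Side by side, the visible changes include: min/max/abs usage differs, plus loop structure differs, plus local variable names differ, plus constant usage differs, plus arithmetic usage differs.
Tracing base=0, step=2: original: delta=-2, then (((delta - 2) == (delta * delta)) || (min(base, delta) > (base + base))) is false, then count=0, then (turn=2), then count=0, then (turn=3), then count=0, then (turn=4), then count=0, then (turn=5), then count=0, then (turn=6), then count=0, then (turn=7), then count=0, then result=1, then (turn=-1), then result=0, then (pos=0), then result=0, then (pos=1), then result=1, then (turn=0), then result=1, then (pos=0), then result=1, then (pos=1), then result=2, then (turn=1), then result=3, then (pos=0), then result=3, then (pos=1), then result=4, then (turn=2), then result=6, then (pos=0), then result=6, then (pos=1), then result=7, then (turn=3), then result=10, then (pos=0), then result=10, then (pos=1), then result=11, then returns -8 | revised: delta=-2, then (((delta - 2) == (delta * delta)) || (min(base, delta) > (base + base))) is false, then count=0, then (turn=2), then count=0, then (turn=3), then count=0, then (turn=4), then count=0, then (turn=5), then count=0, then (turn=6), then count=0, then (turn=7), then count=0, then result=1, then (turn=-1), then result=0, then result=0, then result=1, then (turn=0), then result=1, then result=1, then result=2, then (turn=1), then result=3, then result=3, then result=4, then (turn=2), then result=6, then result=6, then result=7, then (turn=3), then result=10, then result=10, then result=11, then returns -8 — matching result -8.
Checked all 40 inputs in the declared domain: the outputs agree on every one.
verdict: equivalent


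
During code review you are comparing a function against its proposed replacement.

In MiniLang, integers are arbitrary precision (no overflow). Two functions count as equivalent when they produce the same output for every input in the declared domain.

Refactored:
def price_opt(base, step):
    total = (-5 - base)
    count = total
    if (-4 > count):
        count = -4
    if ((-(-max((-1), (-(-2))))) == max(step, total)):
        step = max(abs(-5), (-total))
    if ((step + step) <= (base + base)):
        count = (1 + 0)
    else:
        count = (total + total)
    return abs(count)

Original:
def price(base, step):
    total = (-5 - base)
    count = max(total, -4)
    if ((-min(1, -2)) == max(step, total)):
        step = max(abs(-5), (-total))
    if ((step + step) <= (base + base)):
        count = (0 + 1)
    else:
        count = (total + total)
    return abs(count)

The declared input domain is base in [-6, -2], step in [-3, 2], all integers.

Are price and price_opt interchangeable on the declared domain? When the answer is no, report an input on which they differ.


Equivalent — the differences include min/max/abs usage differs, plus statement counts differ, plus comparison usage differs, plus branching structure differs, plus constant usage differs, yet no declared input distinguishes the two.
One worked example (base=-3, step=2) — price: total := -2 | count := -2 | ((-min(1, -2)) == max(step, total)): true | step := 5 | ((step + step) <= (base + base)): false | count := -4 | result 4; price_opt: total := -2 | count := -2 | (-4 > count): false | ((-(-max((-1), (-(-2))))) == max(step, total)): true | step := 5 | ((step + step) <= (base + base)): false | count := -4 | result 4; agreement on 4.
Across all 30 domain points the two functions coincide.
verdict: equivalent


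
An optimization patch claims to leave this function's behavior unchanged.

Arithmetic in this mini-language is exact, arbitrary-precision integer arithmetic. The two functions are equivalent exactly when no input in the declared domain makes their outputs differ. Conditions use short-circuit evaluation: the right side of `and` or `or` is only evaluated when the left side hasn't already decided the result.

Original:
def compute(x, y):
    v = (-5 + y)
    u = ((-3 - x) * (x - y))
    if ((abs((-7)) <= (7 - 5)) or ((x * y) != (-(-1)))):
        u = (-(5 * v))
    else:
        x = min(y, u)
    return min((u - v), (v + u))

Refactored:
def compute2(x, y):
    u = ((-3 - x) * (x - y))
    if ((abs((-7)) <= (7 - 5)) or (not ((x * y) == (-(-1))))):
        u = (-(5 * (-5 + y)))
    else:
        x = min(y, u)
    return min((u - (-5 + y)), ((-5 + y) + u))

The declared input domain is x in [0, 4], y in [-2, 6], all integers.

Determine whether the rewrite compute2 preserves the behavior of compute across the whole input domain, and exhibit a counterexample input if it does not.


Comparing the listings, the differences include: constant usage differs, plus local variable names differ, plus arithmetic usage differs, plus statement counts differ, plus boolean connective usage differs, plus comparison usage differs.
One worked example (x=0, y=2) — compute: v := -3 | u := 6 | ((abs((-7)) <= (7 - 5)) or ((x * y) != (-(-1)))): true | u := 15 | result 12; compute2: u := 6 | ((abs((-7)) <= (7 - 5)) or (not ((x * y) == (-(-1))))): true | u := 15 | result 12; agreement on 12.
Sweeping the whole domain (45 inputs) finds no disagreement.
verdict: equivalent


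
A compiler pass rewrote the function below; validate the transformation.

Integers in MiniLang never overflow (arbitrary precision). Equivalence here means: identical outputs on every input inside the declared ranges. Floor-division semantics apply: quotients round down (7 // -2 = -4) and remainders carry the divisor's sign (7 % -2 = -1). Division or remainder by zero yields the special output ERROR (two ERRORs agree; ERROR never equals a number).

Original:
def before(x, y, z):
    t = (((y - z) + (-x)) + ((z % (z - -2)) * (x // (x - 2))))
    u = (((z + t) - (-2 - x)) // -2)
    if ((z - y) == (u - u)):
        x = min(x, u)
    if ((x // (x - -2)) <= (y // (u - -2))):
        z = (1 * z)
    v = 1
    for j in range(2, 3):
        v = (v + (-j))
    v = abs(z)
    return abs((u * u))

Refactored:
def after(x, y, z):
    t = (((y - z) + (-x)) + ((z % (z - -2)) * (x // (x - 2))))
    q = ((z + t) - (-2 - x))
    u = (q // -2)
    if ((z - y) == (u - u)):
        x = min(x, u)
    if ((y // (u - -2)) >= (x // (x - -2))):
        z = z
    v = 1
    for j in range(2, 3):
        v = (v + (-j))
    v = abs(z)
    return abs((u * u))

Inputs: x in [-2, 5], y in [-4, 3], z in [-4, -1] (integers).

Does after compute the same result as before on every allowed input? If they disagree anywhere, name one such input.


Although arithmetic usage differs; comparison usage differs; constant usage differs; local variable names differ; statement counts differ, 256/256 inputs agree.
verdict: equivalent


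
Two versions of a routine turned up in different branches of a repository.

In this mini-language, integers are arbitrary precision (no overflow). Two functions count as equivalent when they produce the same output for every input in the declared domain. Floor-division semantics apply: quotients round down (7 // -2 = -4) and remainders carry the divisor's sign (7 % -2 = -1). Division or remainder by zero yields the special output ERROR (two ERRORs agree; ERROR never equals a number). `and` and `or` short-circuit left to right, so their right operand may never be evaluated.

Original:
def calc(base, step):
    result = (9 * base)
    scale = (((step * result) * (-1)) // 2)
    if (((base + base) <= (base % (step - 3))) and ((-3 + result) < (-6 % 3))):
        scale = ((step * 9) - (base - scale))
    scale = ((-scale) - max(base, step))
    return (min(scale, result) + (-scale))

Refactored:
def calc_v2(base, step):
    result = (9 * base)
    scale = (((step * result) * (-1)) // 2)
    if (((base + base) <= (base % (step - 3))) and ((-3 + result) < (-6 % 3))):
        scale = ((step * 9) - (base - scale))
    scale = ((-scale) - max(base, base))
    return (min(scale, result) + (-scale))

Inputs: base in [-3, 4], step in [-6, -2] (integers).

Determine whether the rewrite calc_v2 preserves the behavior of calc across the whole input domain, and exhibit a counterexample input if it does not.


The rewrite breaks on base=-3, step=-2, where the results are -71 and -72.
calc: result = -27; scale = -27; (((base + base) <= (base % (step - 3))) and ((-3 + result) < (-6 % 3))) -> true; scale = -42; scale = 44; return -71
calc_v2: result = -27; scale = -27; (((base + base) <= (base % (step - 3))) and ((-3 + result) < (-6 % 3))) -> true; scale = -42; scale = 45; return -72
verdict: not equivalent; witness: base=-3, step=-2


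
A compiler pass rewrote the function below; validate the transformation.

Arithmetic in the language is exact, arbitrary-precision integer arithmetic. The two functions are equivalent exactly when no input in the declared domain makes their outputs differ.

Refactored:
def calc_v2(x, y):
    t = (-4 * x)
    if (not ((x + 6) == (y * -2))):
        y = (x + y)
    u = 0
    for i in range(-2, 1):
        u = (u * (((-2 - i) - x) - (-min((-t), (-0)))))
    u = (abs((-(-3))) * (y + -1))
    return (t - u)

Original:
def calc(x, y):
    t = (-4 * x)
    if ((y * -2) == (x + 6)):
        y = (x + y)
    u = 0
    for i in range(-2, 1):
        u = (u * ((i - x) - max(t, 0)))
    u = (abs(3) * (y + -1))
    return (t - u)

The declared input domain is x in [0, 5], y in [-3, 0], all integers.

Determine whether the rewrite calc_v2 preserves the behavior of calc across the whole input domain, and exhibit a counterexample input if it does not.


At x=1, y=-3: calc gives 8, calc_v2 gives 5.
verdict: not equivalent; witness: x=1, y=-3


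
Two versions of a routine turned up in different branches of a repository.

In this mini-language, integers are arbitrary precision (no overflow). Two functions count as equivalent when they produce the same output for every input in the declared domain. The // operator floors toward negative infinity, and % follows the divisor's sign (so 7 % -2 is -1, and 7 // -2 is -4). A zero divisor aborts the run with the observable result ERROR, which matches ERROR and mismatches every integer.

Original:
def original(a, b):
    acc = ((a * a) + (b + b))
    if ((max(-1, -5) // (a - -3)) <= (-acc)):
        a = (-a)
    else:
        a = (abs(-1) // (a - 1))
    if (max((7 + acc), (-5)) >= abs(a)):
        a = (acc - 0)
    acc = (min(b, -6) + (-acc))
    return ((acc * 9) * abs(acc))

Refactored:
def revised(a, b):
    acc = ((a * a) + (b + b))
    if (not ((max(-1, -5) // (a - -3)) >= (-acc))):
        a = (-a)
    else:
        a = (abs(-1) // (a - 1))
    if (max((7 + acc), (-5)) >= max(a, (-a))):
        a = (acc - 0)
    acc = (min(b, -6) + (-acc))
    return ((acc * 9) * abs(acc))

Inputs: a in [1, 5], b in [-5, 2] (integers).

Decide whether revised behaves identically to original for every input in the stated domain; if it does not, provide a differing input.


Evaluate both at a=1, b=0.
original: acc=1, then ((max(-1, -5) // (a - -3)) <= (-acc)) is true, then a=-1, then (max((7 + acc), (-5)) >= abs(a)) is true, then a=1, then acc=-7, then returns -441
revised: acc=1, then (not ((max(-1, -5) // (a - -3)) >= (-acc))) is false, then a zero divisor aborts: ERROR
-441 vs ERROR — the two versions disagree here.
verdict: not equivalent; witness: a=1, b=0


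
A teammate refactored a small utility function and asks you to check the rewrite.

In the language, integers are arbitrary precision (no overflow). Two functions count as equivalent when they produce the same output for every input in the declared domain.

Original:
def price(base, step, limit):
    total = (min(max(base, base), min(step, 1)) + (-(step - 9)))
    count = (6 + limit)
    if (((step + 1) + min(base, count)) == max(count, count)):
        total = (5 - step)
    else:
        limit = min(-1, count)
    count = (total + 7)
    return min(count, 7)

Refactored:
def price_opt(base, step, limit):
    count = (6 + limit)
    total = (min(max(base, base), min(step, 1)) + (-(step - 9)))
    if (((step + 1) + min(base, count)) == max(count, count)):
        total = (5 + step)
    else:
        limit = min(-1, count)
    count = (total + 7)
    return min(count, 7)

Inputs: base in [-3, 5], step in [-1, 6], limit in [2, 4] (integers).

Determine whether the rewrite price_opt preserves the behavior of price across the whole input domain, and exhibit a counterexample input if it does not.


Evaluate both at base=1, step=6, limit=2.
price: total = 4; count = 8; (((step + 1) + min(base, count)) == max(count, count)) -> true; total = -1; count = 6; return 6
price_opt: count = 8; total = 4; (((step + 1) + min(base, count)) == max(count, count)) -> true; total = 11; count = 18; return 7
6 against 7: the behavior changed.
verdict: not equivalent; witness: base=1, step=6, limit=2


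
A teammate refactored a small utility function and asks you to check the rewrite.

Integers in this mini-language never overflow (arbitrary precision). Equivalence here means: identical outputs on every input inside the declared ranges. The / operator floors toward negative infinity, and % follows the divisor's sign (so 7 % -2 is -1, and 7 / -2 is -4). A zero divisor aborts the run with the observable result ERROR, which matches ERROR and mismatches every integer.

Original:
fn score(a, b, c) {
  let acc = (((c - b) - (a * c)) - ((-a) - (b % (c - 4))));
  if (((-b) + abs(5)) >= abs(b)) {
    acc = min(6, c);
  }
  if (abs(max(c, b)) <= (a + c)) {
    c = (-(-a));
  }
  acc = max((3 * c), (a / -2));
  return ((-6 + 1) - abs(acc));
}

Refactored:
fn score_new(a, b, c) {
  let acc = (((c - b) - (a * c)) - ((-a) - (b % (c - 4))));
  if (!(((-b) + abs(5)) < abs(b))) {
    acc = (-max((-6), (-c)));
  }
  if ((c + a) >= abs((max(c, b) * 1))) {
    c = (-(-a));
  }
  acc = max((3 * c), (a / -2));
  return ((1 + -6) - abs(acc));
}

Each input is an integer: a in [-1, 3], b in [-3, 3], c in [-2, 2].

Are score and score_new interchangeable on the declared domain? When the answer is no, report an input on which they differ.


Differences: boolean connective usage differs, constant usage differs, min/max/abs usage differs, comparison usage differs, arithmetic usage differs — yet all 175 inputs agree.
verdict: equivalent


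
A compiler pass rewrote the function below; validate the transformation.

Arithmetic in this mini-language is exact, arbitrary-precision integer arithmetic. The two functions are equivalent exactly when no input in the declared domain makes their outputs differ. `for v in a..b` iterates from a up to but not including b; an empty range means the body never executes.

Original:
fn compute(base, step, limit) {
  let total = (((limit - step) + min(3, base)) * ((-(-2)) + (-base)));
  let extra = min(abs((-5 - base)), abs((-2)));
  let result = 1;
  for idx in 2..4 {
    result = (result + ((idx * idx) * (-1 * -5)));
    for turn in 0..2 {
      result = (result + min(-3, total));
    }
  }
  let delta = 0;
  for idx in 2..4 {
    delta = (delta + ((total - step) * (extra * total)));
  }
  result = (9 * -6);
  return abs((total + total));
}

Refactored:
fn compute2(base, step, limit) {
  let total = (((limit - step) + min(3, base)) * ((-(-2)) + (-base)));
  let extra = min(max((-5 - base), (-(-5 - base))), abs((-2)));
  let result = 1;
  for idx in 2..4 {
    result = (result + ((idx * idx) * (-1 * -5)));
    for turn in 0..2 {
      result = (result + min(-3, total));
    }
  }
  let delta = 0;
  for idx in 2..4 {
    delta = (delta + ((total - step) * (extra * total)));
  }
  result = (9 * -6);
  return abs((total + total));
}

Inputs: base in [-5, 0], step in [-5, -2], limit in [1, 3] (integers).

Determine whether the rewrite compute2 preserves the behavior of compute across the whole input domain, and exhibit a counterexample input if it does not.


Changes here: arithmetic usage differs, and constant usage differs, and min/max/abs usage differs; the full 72-point sweep finds no disagreement.
verdict: equivalent


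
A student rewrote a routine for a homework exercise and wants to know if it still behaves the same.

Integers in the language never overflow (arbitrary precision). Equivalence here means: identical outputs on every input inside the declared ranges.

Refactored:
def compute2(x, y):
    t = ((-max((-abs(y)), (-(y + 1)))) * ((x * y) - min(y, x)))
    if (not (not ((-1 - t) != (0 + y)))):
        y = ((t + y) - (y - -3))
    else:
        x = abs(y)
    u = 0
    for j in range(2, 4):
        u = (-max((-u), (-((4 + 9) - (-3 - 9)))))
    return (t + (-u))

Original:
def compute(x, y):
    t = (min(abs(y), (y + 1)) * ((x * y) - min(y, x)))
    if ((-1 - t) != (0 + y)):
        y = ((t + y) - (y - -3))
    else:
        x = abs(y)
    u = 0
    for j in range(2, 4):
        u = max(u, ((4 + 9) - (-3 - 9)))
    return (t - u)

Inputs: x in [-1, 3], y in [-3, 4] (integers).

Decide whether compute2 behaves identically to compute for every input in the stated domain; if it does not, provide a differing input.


Take x=-1, y=-3.
compute: t = -12; ((-1 - t) != (0 + y)) -> true; y = -15; u = 0; [j=2]; u = 25; [j=3]; u = 25; return -37
compute2: t = -12; (not (not ((-1 - t) != (0 + y)))) -> true; y = -15; u = 0; [j=2]; u = 0; [j=3]; u = 0; return -12
-37 against -12: the behavior changed.
verdict: not equivalent; witness: x=-1, y=-3


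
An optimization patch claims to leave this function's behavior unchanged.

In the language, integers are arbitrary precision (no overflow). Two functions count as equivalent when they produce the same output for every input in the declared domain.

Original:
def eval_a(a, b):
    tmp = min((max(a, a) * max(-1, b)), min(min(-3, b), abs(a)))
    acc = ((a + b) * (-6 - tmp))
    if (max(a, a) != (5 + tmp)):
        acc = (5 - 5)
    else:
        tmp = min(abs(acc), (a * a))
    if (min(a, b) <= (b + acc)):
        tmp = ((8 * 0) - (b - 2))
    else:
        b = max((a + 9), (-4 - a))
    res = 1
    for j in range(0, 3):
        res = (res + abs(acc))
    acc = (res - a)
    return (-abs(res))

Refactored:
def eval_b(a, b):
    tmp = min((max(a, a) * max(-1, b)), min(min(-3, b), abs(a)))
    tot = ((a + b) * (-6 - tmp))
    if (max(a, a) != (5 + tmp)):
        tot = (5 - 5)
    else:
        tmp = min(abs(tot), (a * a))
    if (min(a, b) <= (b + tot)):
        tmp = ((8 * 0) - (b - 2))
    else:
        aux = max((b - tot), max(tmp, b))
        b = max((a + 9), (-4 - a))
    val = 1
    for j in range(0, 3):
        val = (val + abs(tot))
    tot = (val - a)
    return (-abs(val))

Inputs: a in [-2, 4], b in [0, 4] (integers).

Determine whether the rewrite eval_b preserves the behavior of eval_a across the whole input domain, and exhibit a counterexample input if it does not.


Equivalent — the differences include statement counts differ; also local variable names differ; also arithmetic usage differs; also min/max/abs usage differs, yet no declared input distinguishes the two.
As a probe, take a=3, b=0: eval_a runs tmp = -3; acc = -9; (max(a, a) != (5 + tmp)) -> true; acc = 0; (min(a, b) <= (b + acc)) -> true; tmp = 2; res = 1; [j=0]; res = 1; [j=1]; res = 1; [j=2]; res = 1; acc = -2; return -1; eval_b runs tmp = -3; tot = -9; (max(a, a) != (5 + tmp)) -> true; tot = 0; (min(a, b) <= (b + tot)) -> true; tmp = 2; val = 1; [j=0]; val = 1; [j=1]; val = 1; [j=2]; val = 1; tot = -2; return -1; both end at -1.
Sweeping the whole domain (35 inputs) finds no disagreement.
verdict: equivalent


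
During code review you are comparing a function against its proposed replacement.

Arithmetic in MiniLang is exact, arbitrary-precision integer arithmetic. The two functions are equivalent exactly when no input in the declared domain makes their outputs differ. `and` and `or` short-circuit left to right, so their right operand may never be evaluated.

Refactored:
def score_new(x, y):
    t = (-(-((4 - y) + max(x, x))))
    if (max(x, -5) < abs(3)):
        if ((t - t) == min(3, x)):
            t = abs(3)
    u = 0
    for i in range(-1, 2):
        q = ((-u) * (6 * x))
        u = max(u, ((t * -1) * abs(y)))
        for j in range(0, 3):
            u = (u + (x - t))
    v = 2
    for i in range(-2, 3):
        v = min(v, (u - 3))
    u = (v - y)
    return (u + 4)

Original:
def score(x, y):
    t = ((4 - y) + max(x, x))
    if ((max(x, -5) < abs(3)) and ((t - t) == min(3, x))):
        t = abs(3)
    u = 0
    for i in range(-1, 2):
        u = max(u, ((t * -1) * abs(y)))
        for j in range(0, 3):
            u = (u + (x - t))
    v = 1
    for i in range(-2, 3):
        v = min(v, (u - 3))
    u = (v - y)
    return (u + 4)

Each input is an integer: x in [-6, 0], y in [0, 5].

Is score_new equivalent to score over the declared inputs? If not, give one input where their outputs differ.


Take x=-6, y=3.
score: t=-5, then ((max(x, -5) < abs(3)) and ((t - t) == min(3, x))) is false, then u=0, then (i=-1), then u=15, then (j=0), then u=14, then (j=1), then u=13, then (j=2), then u=12, then (i=0), then u=15, then (j=0), then u=14, then (j=1), then u=13, then (j=2), then u=12, then (i=1), then u=15, then (j=0), then u=14, then (j=1), then u=13, then (j=2), then u=12, then v=1, then (i=-2), then v=1, then (i=-1), then v=1, then (i=0), then v=1, then (i=1), then v=1, then (i=2), then v=1, then u=-2, then returns 2
score_new: t=-5, then (max(x, -5) < abs(3)) is true, then ((t - t) == min(3, x)) is false, then u=0, then (i=-1), then q=0, then u=15, then (j=0), then u=14, then (j=1), then u=13, then (j=2), then u=12, then (i=0), then q=432, then u=15, then (j=0), then u=14, then (j=1), then u=13, then (j=2), then u=12, then (i=1), then q=432, then u=15, then (j=0), then u=14, then (j=1), then u=13, then (j=2), then u=12, then v=2, then (i=-2), then v=2, then (i=-1), then v=2, then (i=0), then v=2, then (i=1), then v=2, then (i=2), then v=2, then u=-1, then returns 3
2 and 3 differ, so these are not the same function on this domain.
verdict: not equivalent; witness: x=-6, y=3


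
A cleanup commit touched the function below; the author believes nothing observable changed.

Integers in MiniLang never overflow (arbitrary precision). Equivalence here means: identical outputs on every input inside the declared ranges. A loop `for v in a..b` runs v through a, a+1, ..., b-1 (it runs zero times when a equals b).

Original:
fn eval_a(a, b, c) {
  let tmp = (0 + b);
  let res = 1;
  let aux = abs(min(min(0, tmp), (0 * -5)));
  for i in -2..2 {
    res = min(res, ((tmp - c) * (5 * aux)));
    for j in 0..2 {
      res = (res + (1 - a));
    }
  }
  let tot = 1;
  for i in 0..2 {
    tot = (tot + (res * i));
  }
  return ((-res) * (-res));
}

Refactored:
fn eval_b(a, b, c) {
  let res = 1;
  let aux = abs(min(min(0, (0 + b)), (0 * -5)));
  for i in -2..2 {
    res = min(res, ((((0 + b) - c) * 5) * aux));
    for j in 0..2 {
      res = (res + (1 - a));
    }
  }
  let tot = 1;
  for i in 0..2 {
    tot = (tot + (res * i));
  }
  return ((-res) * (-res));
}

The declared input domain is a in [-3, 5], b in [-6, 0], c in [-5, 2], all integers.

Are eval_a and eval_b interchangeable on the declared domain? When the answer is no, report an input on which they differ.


Behavior is preserved: although arithmetic usage differs, and local variable names differ, and statement counts differ, and constant usage differs, the outputs never diverge.
As a probe, take a=4, b=-4, c=2: eval_a runs tmp becomes -4; next res becomes 1; next aux becomes 4; next at i=-2:; next res becomes -120; next at j=0:; next res becomes -123; next at j=1:; next res becomes -126; next at i=-1:; next res becomes -126; next at j=0:; next res becomes -129; next at j=1:; next res becomes -132; next at i=0:; next res becomes -132; next at j=0:; next res becomes -135; next at j=1:; next res becomes -138; next at i=1:; next res becomes -138; next at j=0:; next res becomes -141; next at j=1:; next res becomes -144; next tot becomes 1; next at i=0:; next tot becomes 1; next at i=1:; next tot becomes -143; next final value 20736; eval_b runs res becomes 1; next aux becomes 4; next at i=-2:; next res becomes -120; next at j=0:; next res becomes -123; next at j=1:; next res becomes -126; next at i=-1:; next res becomes -126; next at j=0:; next res becomes -129; next at j=1:; next res becomes -132; next at i=0:; next res becomes -132; next at j=0:; next res becomes -135; next at j=1:; next res becomes -138; next at i=1:; next res becomes -138; next at j=0:; next res becomes -141; next at j=1:; next res becomes -144; next tot becomes 1; next at i=0:; next tot becomes 1; next at i=1:; next tot becomes -143; next final value 20736; both end at 20736.
An exhaustive pass over the 504 declared inputs shows identical outputs.
verdict: equivalent


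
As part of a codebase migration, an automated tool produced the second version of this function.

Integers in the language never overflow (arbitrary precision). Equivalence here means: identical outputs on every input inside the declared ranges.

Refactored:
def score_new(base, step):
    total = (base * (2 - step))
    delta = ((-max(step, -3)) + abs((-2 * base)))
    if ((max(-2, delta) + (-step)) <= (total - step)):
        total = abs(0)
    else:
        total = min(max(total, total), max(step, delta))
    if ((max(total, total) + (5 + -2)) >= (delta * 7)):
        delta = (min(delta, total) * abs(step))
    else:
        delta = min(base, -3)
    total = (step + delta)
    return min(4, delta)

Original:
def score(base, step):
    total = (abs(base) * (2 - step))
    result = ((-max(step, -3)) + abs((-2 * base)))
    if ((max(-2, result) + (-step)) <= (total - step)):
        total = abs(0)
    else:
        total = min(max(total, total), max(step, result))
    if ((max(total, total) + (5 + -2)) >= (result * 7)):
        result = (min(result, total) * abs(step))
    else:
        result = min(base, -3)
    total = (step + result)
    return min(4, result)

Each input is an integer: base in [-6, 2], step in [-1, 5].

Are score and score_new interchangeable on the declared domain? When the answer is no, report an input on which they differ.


These are not equivalent — on base=-2, step=4 the outputs split (-3 vs 0).
score: total := -4 | result := 0 | ((max(-2, result) + (-step)) <= (total - step)): false | total := -4 | ((max(total, total) + (5 + -2)) >= (result * 7)): false | result := -3 | total := 1 | result -3
score_new: total := 4 | delta := 0 | ((max(-2, delta) + (-step)) <= (total - step)): true | total := 0 | ((max(total, total) + (5 + -2)) >= (delta * 7)): true | delta := 0 | total := 4 | result 0
verdict: not equivalent; witness: base=-2, step=4


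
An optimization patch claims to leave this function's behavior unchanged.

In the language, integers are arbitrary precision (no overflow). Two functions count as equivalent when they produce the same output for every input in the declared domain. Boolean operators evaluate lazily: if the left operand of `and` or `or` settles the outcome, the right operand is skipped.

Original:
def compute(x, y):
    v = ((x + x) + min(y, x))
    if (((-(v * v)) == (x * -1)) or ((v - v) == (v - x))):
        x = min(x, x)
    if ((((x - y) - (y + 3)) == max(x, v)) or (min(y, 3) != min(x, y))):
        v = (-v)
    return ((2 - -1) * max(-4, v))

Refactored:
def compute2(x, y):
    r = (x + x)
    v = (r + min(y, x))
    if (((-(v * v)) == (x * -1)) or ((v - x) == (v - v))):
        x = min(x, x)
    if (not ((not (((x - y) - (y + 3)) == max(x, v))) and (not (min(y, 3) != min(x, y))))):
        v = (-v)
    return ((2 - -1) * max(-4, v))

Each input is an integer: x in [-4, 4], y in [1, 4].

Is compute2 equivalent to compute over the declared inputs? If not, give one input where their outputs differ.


Changes here: statement counts differ; boolean connective usage differs; local variable names differ; the full 36-point sweep finds no disagreement.
verdict: equivalent


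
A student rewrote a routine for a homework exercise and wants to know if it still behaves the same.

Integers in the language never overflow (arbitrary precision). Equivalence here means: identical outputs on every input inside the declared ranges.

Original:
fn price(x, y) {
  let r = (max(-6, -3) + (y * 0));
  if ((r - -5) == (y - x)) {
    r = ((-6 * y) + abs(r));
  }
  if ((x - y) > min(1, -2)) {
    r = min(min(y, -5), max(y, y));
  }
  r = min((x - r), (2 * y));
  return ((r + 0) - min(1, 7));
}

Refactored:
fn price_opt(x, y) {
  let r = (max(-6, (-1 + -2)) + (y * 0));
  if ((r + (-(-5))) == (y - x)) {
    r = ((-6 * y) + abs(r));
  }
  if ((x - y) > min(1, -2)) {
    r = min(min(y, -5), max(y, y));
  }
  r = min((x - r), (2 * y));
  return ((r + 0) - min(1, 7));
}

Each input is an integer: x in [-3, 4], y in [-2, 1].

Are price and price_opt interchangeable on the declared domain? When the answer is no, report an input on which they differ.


Reading the diff, among the changes: arithmetic usage differs; constant usage differs.
Tracing x=2, y=-1: price: r := -3 | ((r - -5) == (y - x)): false | ((x - y) > min(1, -2)): true | r := -5 | r := -2 | result -3 | price_opt: r := -3 | ((r + (-(-5))) == (y - x)): false | ((x - y) > min(1, -2)): true | r := -5 | r := -2 | result -3 — matching result -3.
Every one of the 32 inputs gives matching results.
verdict: equivalent


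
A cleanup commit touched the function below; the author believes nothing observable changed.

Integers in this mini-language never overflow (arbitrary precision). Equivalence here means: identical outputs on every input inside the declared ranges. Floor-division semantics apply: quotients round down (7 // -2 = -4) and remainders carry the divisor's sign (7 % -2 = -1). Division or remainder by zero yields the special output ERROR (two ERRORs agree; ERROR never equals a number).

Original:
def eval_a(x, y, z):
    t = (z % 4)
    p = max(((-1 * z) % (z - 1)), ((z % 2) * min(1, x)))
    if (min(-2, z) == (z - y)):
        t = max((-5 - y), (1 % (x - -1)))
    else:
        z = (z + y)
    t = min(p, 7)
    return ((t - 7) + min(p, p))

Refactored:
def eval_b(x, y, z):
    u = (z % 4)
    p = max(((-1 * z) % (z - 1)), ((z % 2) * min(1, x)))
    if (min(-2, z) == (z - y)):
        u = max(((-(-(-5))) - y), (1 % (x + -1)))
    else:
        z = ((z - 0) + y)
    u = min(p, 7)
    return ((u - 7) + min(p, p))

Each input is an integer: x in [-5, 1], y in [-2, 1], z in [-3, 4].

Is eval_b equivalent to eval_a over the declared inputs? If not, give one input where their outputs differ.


The rewrite breaks on x=-1, y=0, z=-3, where the results are ERROR and -9.
eval_a: t = 1; p = -1; (min(-2, z) == (z - y)) -> true; division by zero -> ERROR
eval_b: u = 1; p = -1; (min(-2, z) == (z - y)) -> true; u = -1; u = -1; return -9
verdict: not equivalent; witness: x=-1, y=0, z=-3


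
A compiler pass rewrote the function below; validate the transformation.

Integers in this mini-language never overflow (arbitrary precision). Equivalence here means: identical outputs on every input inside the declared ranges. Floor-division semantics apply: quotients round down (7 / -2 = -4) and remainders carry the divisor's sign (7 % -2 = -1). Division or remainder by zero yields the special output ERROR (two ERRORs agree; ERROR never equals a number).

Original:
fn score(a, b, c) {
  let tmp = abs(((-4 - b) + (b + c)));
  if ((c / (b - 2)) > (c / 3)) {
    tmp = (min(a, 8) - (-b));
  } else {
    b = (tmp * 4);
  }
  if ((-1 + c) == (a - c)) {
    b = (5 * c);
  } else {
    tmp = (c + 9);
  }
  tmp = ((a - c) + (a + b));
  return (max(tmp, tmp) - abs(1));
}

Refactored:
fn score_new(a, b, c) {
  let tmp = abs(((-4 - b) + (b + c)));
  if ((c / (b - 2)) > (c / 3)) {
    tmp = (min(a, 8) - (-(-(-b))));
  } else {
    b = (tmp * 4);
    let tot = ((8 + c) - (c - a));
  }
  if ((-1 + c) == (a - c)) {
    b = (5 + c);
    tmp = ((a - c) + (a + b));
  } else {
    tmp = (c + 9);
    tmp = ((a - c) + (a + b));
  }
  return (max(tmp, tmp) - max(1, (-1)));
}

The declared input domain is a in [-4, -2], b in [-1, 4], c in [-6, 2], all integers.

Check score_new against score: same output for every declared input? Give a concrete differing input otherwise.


Try a=-3, b=-1, c=-1.
score: tmp := 5 | ((c / (b - 2)) > (c / 3)): true | tmp := -4 | ((-1 + c) == (a - c)): true | b := -5 | tmp := -10 | result -11
score_new: tmp := 5 | ((c / (b - 2)) > (c / 3)): true | tmp := -4 | ((-1 + c) == (a - c)): true | b := 4 | tmp := -1 | result -2
-11 != -2, so the rewrite changes behavior.
verdict: not equivalent; witness: a=-3, b=-1, c=-1


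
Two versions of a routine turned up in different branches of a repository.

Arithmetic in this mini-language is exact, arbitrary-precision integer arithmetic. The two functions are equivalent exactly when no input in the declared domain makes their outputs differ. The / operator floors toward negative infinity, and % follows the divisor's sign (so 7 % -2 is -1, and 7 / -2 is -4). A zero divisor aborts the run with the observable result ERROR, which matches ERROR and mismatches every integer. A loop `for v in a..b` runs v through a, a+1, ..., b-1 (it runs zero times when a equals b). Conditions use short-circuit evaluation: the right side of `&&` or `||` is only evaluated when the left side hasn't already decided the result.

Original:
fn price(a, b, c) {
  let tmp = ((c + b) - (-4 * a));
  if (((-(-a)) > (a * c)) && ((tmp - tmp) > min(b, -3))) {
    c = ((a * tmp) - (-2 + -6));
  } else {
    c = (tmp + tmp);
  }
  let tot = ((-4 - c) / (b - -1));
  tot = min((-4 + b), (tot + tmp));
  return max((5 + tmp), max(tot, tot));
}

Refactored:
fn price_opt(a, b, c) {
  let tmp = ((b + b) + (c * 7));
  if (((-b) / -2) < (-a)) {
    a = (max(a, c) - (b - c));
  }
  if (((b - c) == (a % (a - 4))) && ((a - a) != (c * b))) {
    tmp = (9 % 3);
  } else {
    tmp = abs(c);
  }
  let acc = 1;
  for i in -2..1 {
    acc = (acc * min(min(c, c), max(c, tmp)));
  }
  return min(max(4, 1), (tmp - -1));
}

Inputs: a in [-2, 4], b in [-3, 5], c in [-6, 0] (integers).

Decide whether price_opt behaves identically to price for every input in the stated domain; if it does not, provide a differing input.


Take a=-2, b=-3, c=-6.
price: tmp becomes -17; next (((-(-a)) > (a * c)) && ((tmp - tmp) > min(b, -3))) evaluates to false; next c becomes -34; next tot becomes -15; next tot becomes -32; next final value -12
price_opt: tmp becomes -48; next (((-b) / -2) < (-a)) evaluates to true; next a becomes -5; next (((b - c) == (a % (a - 4))) && ((a - a) != (c * b))) evaluates to false; next tmp becomes 6; next acc becomes 1; next at i=-2:; next acc becomes -6; next at i=-1:; next acc becomes 36; next at i=0:; next acc becomes -216; next final value 4
-12 against 4: the behavior changed.
verdict: not equivalent; witness: a=-2, b=-3, c=-6
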